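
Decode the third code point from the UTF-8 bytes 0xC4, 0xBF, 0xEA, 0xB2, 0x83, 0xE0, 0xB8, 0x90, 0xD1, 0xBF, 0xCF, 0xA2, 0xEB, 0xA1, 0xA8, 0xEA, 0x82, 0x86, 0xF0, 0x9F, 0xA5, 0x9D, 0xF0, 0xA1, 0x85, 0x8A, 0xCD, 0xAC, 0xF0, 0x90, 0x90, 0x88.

U+0E10

Offset 0: leading byte 0xC4 = 11000100 → 2-byte char #1 = C4 BF.
Offset 2: leading byte 0xEA = 11101010 → 3-byte char #2 = EA B2 83.
Offset 5: leading byte 0xE0 = 11100000 → 3-byte char #3 = E0 B8 90.
Leading byte 0xE0 = 11100000 matches 1110xxxx → 3-byte sequence.
Byte 1: 0xE0 = 11100000, payload 0000 (4 bits).
Byte 2: 0xB8 = 10111000 (10xxxxxx ✓), payload 111000.
Byte 3: 0x90 = 10010000 (10xxxxxx ✓), payload 010000.
Concatenate: 0000111000010000 = 0xE10 (16 bits → U+0E10).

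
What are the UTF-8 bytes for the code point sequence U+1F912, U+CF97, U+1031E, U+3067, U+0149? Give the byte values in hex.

F0 9F A4 92 EC BE 97 F0 90 8C 9E E3 81 A7 C5 89

U+1F912: 4-byte form → F0 9F A4 92.
U+CF97: 3-byte form → EC BE 97.
U+1031E: 4-byte form → F0 90 8C 9E.
U+3067: 3-byte form → E3 81 A7.
U+0149: 2-byte form → C5 89.
Concatenated (16 bytes): F0 9F A4 92 EC BE 97 F0 90 8C 9E E3 81 A7 C5 89.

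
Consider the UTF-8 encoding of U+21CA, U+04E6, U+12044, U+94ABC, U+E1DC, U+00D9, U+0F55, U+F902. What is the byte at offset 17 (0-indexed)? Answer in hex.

0x99

U+21CA → 3-byte form E2 87 8A at offsets 0–2.
U+04E6 → 2-byte form D3 A6 at offsets 3–4.
U+12044 → 4-byte form F0 92 81 84 at offsets 5–8.
U+94ABC → 4-byte form F2 94 AA BC at offsets 9–12.
U+E1DC → 3-byte form EE 87 9C at offsets 13–15.
U+00D9 → 2-byte form C3 99 at offsets 16–17.
Offset 17 falls in char 6's range; it's byte 2 of C3 99 = 0x99.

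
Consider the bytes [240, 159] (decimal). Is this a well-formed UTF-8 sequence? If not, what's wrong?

invalid (sequence truncated)

Leading byte 0xF0 = 11110000 → 4-byte form, but only 2 bytes are present.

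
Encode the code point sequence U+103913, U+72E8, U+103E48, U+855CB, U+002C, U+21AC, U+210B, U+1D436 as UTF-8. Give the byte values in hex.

U+103913: 4-byte form → F4 83 A4 93.
U+72E8: 3-byte form → E7 8B A8.
U+103E48: 4-byte form → F4 83 B9 88.
U+855CB: 4-byte form → F2 85 97 8B.
U+002C: 1-byte form → 2C.
U+21AC: 3-byte form → E2 86 AC.
U+210B: 3-byte form → E2 84 8B.
U+1D436: 4-byte form → F0 9D 90 B6.
Concatenated (26 bytes): F4 83 A4 93 E7 8B A8 F4 83 B9 88 F2 85 97 8B 2C E2 86 AC E2 84 8B F0 9D 90 B6.

F4 83 A4 93 E7 8B A8 F4 83 B9 88 F2 85 97 8B 2C E2 86 AC E2 84 8B F0 9D 90 B6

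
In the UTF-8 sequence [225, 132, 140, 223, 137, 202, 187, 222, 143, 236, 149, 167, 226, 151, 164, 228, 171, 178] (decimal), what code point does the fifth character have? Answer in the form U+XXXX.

Offset 0: leading byte 0xE1 = 11100001 → 3-byte char #1 = E1 84 8C.
Offset 3: leading byte 0xDF = 11011111 → 2-byte char #2 = DF 89.
Offset 5: leading byte 0xCA = 11001010 → 2-byte char #3 = CA BB.
Offset 7: leading byte 0xDE = 11011110 → 2-byte char #4 = DE 8F.
Offset 9: leading byte 0xEC = 11101100 → 3-byte char #5 = EC 95 A7.
Leading byte 0xEC = 11101100 matches 1110xxxx → 3-byte sequence.
Byte 1: 0xEC = 11101100, payload 1100 (4 bits).
Byte 2: 0x95 = 10010101 (10xxxxxx ✓), payload 010101.
Byte 3: 0xA7 = 10100111 (10xxxxxx ✓), payload 100111.
Concatenate: 1100010101100111 = 0xC567 (16 bits → U+C567).

U+C567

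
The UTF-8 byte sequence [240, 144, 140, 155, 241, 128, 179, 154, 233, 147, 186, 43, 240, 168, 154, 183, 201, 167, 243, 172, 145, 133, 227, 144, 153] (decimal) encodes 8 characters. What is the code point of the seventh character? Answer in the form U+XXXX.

Offset 0: leading byte 0xF0 = 11110000 → 4-byte char #1 = F0 90 8C 9B.
Offset 4: leading byte 0xF1 = 11110001 → 4-byte char #2 = F1 80 B3 9A.
Offset 8: leading byte 0xE9 = 11101001 → 3-byte char #3 = E9 93 BA.
Offset 11: leading byte 0x2B = 00101011 → 1-byte char #4 = 2B.
Offset 12: leading byte 0xF0 = 11110000 → 4-byte char #5 = F0 A8 9A B7.
Offset 16: leading byte 0xC9 = 11001001 → 2-byte char #6 = C9 A7.
Offset 18: leading byte 0xF3 = 11110011 → 4-byte char #7 = F3 AC 91 85.
Leading byte 0xF3 = 11110011 matches 11110xxx → 4-byte sequence.
Byte 1: 0xF3 = 11110011, payload 011 (3 bits).
Byte 2: 0xAC = 10101100 (10xxxxxx ✓), payload 101100.
Byte 3: 0x91 = 10010001 (10xxxxxx ✓), payload 010001.
Byte 4: 0x85 = 10000101 (10xxxxxx ✓), payload 000101.
Concatenate: 011101100010001000101 = 0xEC445 (21 bits → U+EC445).

U+EC445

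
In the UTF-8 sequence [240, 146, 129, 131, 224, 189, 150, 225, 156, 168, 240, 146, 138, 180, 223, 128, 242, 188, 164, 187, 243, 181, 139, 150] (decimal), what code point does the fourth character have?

Offset 0: leading byte 0xF0 = 11110000 → 4-byte char #1 = F0 92 81 83.
Offset 4: leading byte 0xE0 = 11100000 → 3-byte char #2 = E0 BD 96.
Offset 7: leading byte 0xE1 = 11100001 → 3-byte char #3 = E1 9C A8.
Offset 10: leading byte 0xF0 = 11110000 → 4-byte char #4 = F0 92 8A B4.
Leading byte 0xF0 = 11110000 matches 11110xxx → 4-byte sequence.
Byte 1: 0xF0 = 11110000, payload 000 (3 bits).
Byte 2: 0x92 = 10010010 (10xxxxxx ✓), payload 010010.
Byte 3: 0x8A = 10001010 (10xxxxxx ✓), payload 001010.
Byte 4: 0xB4 = 10110100 (10xxxxxx ✓), payload 110100.
Concatenate: 000010010001010110100 = 0x122B4 (21 bits → U+122B4).

U+122B4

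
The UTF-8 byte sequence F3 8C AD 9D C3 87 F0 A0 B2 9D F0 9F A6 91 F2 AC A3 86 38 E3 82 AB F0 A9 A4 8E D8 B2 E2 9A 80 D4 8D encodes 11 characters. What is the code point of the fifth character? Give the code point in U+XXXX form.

U+AC8C6

Offset 0: leading byte 0xF3 = 11110011 → 4-byte char #1 = F3 8C AD 9D.
Offset 4: leading byte 0xC3 = 11000011 → 2-byte char #2 = C3 87.
Offset 6: leading byte 0xF0 = 11110000 → 4-byte char #3 = F0 A0 B2 9D.
Offset 10: leading byte 0xF0 = 11110000 → 4-byte char #4 = F0 9F A6 91.
Offset 14: leading byte 0xF2 = 11110010 → 4-byte char #5 = F2 AC A3 86.
Leading byte 0xF2 = 11110010 matches 11110xxx → 4-byte sequence.
Byte 1: 0xF2 = 11110010, payload 010 (3 bits).
Byte 2: 0xAC = 10101100 (10xxxxxx ✓), payload 101100.
Byte 3: 0xA3 = 10100011 (10xxxxxx ✓), payload 100011.
Byte 4: 0x86 = 10000110 (10xxxxxx ✓), payload 000110.
Concatenate: 010101100100011000110 = 0xAC8C6 (21 bits → U+AC8C6).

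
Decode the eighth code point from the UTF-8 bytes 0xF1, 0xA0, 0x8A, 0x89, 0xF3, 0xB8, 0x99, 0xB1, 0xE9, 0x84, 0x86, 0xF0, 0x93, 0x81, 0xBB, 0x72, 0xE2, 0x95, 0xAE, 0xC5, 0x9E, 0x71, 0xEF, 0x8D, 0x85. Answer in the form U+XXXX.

U+0071

Offset 0: leading byte 0xF1 = 11110001 → 4-byte char #1 = F1 A0 8A 89.
Offset 4: leading byte 0xF3 = 11110011 → 4-byte char #2 = F3 B8 99 B1.
Offset 8: leading byte 0xE9 = 11101001 → 3-byte char #3 = E9 84 86.
Offset 11: leading byte 0xF0 = 11110000 → 4-byte char #4 = F0 93 81 BB.
Offset 15: leading byte 0x72 = 01110010 → 1-byte char #5 = 72.
Offset 16: leading byte 0xE2 = 11100010 → 3-byte char #6 = E2 95 AE.
Offset 19: leading byte 0xC5 = 11000101 → 2-byte char #7 = C5 9E.
Offset 21: leading byte 0x71 = 01110001 → 1-byte char #8 = 71.
Leading byte 0x71 = 01110001 matches 0xxxxxxx → 1-byte sequence.
Byte 1: 0x71 = 01110001, payload 1110001 (7 bits).
Concatenate: 1110001 = 0x71 (7 bits → U+0071).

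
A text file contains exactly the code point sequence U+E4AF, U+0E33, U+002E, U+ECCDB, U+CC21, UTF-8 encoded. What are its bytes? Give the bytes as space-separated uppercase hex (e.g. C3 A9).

U+E4AF: 3-byte form → EE 92 AF.
U+0E33: 3-byte form → E0 B8 B3.
U+002E: 1-byte form → 2E.
U+ECCDB: 4-byte form → F3 AC B3 9B.
U+CC21: 3-byte form → EC B0 A1.
Concatenated (14 bytes): EE 92 AF E0 B8 B3 2E F3 AC B3 9B EC B0 A1.

EE 92 AF E0 B8 B3 2E F3 AC B3 9B EC B0 A1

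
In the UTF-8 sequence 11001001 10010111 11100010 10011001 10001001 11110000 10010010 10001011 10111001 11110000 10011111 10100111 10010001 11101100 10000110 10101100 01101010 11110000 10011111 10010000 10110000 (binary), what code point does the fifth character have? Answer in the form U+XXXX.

Offset 0: leading byte 0xC9 = 11001001 → 2-byte char #1 = C9 97.
Offset 2: leading byte 0xE2 = 11100010 → 3-byte char #2 = E2 99 89.
Offset 5: leading byte 0xF0 = 11110000 → 4-byte char #3 = F0 92 8B B9.
Offset 9: leading byte 0xF0 = 11110000 → 4-byte char #4 = F0 9F A7 91.
Offset 13: leading byte 0xEC = 11101100 → 3-byte char #5 = EC 86 AC.
Leading byte 0xEC = 11101100 matches 1110xxxx → 3-byte sequence.
Byte 1: 0xEC = 11101100, payload 1100 (4 bits).
Byte 2: 0x86 = 10000110 (10xxxxxx ✓), payload 000110.
Byte 3: 0xAC = 10101100 (10xxxxxx ✓), payload 101100.
Concatenate: 1100000110101100 = 0xC1AC (16 bits → U+C1AC).

U+C1AC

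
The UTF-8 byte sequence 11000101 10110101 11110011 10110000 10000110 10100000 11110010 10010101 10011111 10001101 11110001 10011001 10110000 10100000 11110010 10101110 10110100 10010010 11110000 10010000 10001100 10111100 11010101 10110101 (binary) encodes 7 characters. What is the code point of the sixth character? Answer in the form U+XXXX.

U+1033C

Offset 0: leading byte 0xC5 = 11000101 → 2-byte char #1 = C5 B5.
Offset 2: leading byte 0xF3 = 11110011 → 4-byte char #2 = F3 B0 86 A0.
Offset 6: leading byte 0xF2 = 11110010 → 4-byte char #3 = F2 95 9F 8D.
Offset 10: leading byte 0xF1 = 11110001 → 4-byte char #4 = F1 99 B0 A0.
Offset 14: leading byte 0xF2 = 11110010 → 4-byte char #5 = F2 AE B4 92.
Offset 18: leading byte 0xF0 = 11110000 → 4-byte char #6 = F0 90 8C BC.
Leading byte 0xF0 = 11110000 matches 11110xxx → 4-byte sequence.
Byte 1: 0xF0 = 11110000, payload 000 (3 bits).
Byte 2: 0x90 = 10010000 (10xxxxxx ✓), payload 010000.
Byte 3: 0x8C = 10001100 (10xxxxxx ✓), payload 001100.
Byte 4: 0xBC = 10111100 (10xxxxxx ✓), payload 111100.
Concatenate: 000010000001100111100 = 0x1033C (21 bits → U+1033C).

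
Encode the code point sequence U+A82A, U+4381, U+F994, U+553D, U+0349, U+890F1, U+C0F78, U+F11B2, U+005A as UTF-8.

EA A0 AA E4 8E 81 EF A6 94 E5 94 BD CD 89 F2 89 83 B1 F3 80 BD B8 F3 B1 86 B2 5A

U+A82A: 3-byte form → EA A0 AA.
U+4381: 3-byte form → E4 8E 81.
U+F994: 3-byte form → EF A6 94.
U+553D: 3-byte form → E5 94 BD.
U+0349: 2-byte form → CD 89.
U+890F1: 4-byte form → F2 89 83 B1.
U+C0F78: 4-byte form → F3 80 BD B8.
U+F11B2: 4-byte form → F3 B1 86 B2.
U+005A: 1-byte form → 5A.
Concatenated (27 bytes): EA A0 AA E4 8E 81 EF A6 94 E5 94 BD CD 89 F2 89 83 B1 F3 80 BD B8 F3 B1 86 B2 5A.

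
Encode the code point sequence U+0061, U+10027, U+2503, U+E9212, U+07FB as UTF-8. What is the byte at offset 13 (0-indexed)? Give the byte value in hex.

U+0061 → 1-byte form 61 at offsets 0–0.
U+10027 → 4-byte form F0 90 80 A7 at offsets 1–4.
U+2503 → 3-byte form E2 94 83 at offsets 5–7.
U+E9212 → 4-byte form F3 A9 88 92 at offsets 8–11.
U+07FB → 2-byte form DF BB at offsets 12–13.
Offset 13 falls in char 5's range; it's byte 2 of DF BB = 0xBB.

0xBB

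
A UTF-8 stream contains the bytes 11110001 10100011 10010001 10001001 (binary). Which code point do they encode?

U+63449

Leading byte 0xF1 = 11110001 matches 11110xxx → 4-byte sequence.
Byte 1: 0xF1 = 11110001, payload 001 (3 bits).
Byte 2: 0xA3 = 10100011 (10xxxxxx ✓), payload 100011.
Byte 3: 0x91 = 10010001 (10xxxxxx ✓), payload 010001.
Byte 4: 0x89 = 10001001 (10xxxxxx ✓), payload 001001.
Concatenate: 001100011010001001001 = 0x63449 (21 bits → U+63449).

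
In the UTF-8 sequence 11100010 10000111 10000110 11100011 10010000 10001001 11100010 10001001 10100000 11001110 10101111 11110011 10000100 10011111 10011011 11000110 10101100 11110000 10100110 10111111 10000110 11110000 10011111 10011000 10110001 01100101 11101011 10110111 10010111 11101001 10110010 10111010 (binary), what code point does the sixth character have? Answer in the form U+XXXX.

Offset 0: leading byte 0xE2 = 11100010 → 3-byte char #1 = E2 87 86.
Offset 3: leading byte 0xE3 = 11100011 → 3-byte char #2 = E3 90 89.
Offset 6: leading byte 0xE2 = 11100010 → 3-byte char #3 = E2 89 A0.
Offset 9: leading byte 0xCE = 11001110 → 2-byte char #4 = CE AF.
Offset 11: leading byte 0xF3 = 11110011 → 4-byte char #5 = F3 84 9F 9B.
Offset 15: leading byte 0xC6 = 11000110 → 2-byte char #6 = C6 AC.
Leading byte 0xC6 = 11000110 matches 110xxxxx → 2-byte sequence.
Byte 1: 0xC6 = 11000110, payload 00110 (5 bits).
Byte 2: 0xAC = 10101100 (10xxxxxx ✓), payload 101100.
Concatenate: 00110101100 = 0x1AC (11 bits → U+01AC).

U+01AC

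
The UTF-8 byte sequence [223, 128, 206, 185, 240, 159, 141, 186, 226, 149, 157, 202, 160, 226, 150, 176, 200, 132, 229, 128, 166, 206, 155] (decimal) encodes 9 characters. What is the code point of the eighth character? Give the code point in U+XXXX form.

Offset 0: leading byte 0xDF = 11011111 → 2-byte char #1 = DF 80.
Offset 2: leading byte 0xCE = 11001110 → 2-byte char #2 = CE B9.
Offset 4: leading byte 0xF0 = 11110000 → 4-byte char #3 = F0 9F 8D BA.
Offset 8: leading byte 0xE2 = 11100010 → 3-byte char #4 = E2 95 9D.
Offset 11: leading byte 0xCA = 11001010 → 2-byte char #5 = CA A0.
Offset 13: leading byte 0xE2 = 11100010 → 3-byte char #6 = E2 96 B0.
Offset 16: leading byte 0xC8 = 11001000 → 2-byte char #7 = C8 84.
Offset 18: leading byte 0xE5 = 11100101 → 3-byte char #8 = E5 80 A6.
Leading byte 0xE5 = 11100101 matches 1110xxxx → 3-byte sequence.
Byte 1: 0xE5 = 11100101, payload 0101 (4 bits).
Byte 2: 0x80 = 10000000 (10xxxxxx ✓), payload 000000.
Byte 3: 0xA6 = 10100110 (10xxxxxx ✓), payload 100110.
Concatenate: 0101000000100110 = 0x5026 (16 bits → U+5026).

U+5026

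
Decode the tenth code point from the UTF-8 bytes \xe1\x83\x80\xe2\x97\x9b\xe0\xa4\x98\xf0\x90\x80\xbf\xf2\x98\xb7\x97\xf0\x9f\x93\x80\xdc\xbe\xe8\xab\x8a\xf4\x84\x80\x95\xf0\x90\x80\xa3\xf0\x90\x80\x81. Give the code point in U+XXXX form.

Offset 0: leading byte 0xE1 = 11100001 → 3-byte char #1 = E1 83 80.
Offset 3: leading byte 0xE2 = 11100010 → 3-byte char #2 = E2 97 9B.
Offset 6: leading byte 0xE0 = 11100000 → 3-byte char #3 = E0 A4 98.
Offset 9: leading byte 0xF0 = 11110000 → 4-byte char #4 = F0 90 80 BF.
Offset 13: leading byte 0xF2 = 11110010 → 4-byte char #5 = F2 98 B7 97.
Offset 17: leading byte 0xF0 = 11110000 → 4-byte char #6 = F0 9F 93 80.
Offset 21: leading byte 0xDC = 11011100 → 2-byte char #7 = DC BE.
Offset 23: leading byte 0xE8 = 11101000 → 3-byte char #8 = E8 AB 8A.
Offset 26: leading byte 0xF4 = 11110100 → 4-byte char #9 = F4 84 80 95.
Offset 30: leading byte 0xF0 = 11110000 → 4-byte char #10 = F0 90 80 A3.
Leading byte 0xF0 = 11110000 matches 11110xxx → 4-byte sequence.
Byte 1: 0xF0 = 11110000, payload 000 (3 bits).
Byte 2: 0x90 = 10010000 (10xxxxxx ✓), payload 010000.
Byte 3: 0x80 = 10000000 (10xxxxxx ✓), payload 000000.
Byte 4: 0xA3 = 10100011 (10xxxxxx ✓), payload 100011.
Concatenate: 000010000000000100011 = 0x10023 (21 bits → U+10023).

U+10023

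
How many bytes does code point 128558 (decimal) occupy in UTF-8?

U+1F62E = 0x1F62E. UTF-8 uses 1 byte below 0x80, 2 below 0x800, 3 below 0x10000, 4 up to 0x10FFFF. 0x1F62E is in U+10000–U+10FFFF → 4 bytes.

4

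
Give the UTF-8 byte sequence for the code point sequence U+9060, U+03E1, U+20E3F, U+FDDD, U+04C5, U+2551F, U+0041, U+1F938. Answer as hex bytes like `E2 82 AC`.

U+9060: 3-byte form → E9 81 A0.
U+03E1: 2-byte form → CF A1.
U+20E3F: 4-byte form → F0 A0 B8 BF.
U+FDDD: 3-byte form → EF B7 9D.
U+04C5: 2-byte form → D3 85.
U+2551F: 4-byte form → F0 A5 94 9F.
U+0041: 1-byte form → 41.
U+1F938: 4-byte form → F0 9F A4 B8.
Concatenated (23 bytes): E9 81 A0 CF A1 F0 A0 B8 BF EF B7 9D D3 85 F0 A5 94 9F 41 F0 9F A4 B8.

E9 81 A0 CF A1 F0 A0 B8 BF EF B7 9D D3 85 F0 A5 94 9F 41 F0 9F A4 B8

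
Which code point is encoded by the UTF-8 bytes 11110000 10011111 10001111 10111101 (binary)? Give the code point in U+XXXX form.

U+1F3FD

Leading byte 0xF0 = 11110000 matches 11110xxx → 4-byte sequence.
Byte 1: 0xF0 = 11110000, payload 000 (3 bits).
Byte 2: 0x9F = 10011111 (10xxxxxx ✓), payload 011111.
Byte 3: 0x8F = 10001111 (10xxxxxx ✓), payload 001111.
Byte 4: 0xBD = 10111101 (10xxxxxx ✓), payload 111101.
Concatenate: 000011111001111111101 = 0x1F3FD (21 bits → U+1F3FD).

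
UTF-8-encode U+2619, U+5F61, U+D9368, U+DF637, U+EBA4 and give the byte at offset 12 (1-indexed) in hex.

1-indexed offset 12 is 0-indexed offset 11.
U+2619 → 3-byte form E2 98 99 at offsets 0–2.
U+5F61 → 3-byte form E5 BD A1 at offsets 3–5.
U+D9368 → 4-byte form F3 99 8D A8 at offsets 6–9.
U+DF637 → 4-byte form F3 9F 98 B7 at offsets 10–13.
Offset 11 falls in char 4's range; it's byte 2 of F3 9F 98 B7 = 0x9F.

0x9F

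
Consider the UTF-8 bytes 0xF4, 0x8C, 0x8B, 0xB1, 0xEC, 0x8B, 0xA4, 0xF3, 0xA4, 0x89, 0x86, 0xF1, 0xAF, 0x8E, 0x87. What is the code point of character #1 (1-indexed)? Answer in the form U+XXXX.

U+10C2F1

Offset 0: leading byte 0xF4 = 11110100 → 4-byte char #1 = F4 8C 8B B1.
Leading byte 0xF4 = 11110100 matches 11110xxx → 4-byte sequence.
Byte 1: 0xF4 = 11110100, payload 100 (3 bits).
Byte 2: 0x8C = 10001100 (10xxxxxx ✓), payload 001100.
Byte 3: 0x8B = 10001011 (10xxxxxx ✓), payload 001011.
Byte 4: 0xB1 = 10110001 (10xxxxxx ✓), payload 110001.
Concatenate: 100001100001011110001 = 0x10C2F1 (21 bits → U+10C2F1).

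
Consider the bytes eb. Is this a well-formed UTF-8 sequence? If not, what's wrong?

invalid (sequence truncated)

Leading byte 0xEB = 11101011 → 3-byte form, but only 1 byte is present.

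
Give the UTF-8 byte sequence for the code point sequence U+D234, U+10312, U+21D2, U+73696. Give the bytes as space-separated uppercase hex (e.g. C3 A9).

ED 88 B4 F0 90 8C 92 E2 87 92 F1 B3 9A 96

U+D234: 3-byte form → ED 88 B4.
U+10312: 4-byte form → F0 90 8C 92.
U+21D2: 3-byte form → E2 87 92.
U+73696: 4-byte form → F1 B3 9A 96.
Concatenated (14 bytes): ED 88 B4 F0 90 8C 92 E2 87 92 F1 B3 9A 96.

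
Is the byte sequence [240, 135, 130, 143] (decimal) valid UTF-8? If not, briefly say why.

Leading byte 0xF0 = 11110000 → 4-byte form.
Continuation bytes all match 10xxxxxx. Payload decodes to 0x708F.
But 0x708F < 0x10000, the minimum for a 4-byte sequence — this is an overlong encoding.

invalid (overlong encoding)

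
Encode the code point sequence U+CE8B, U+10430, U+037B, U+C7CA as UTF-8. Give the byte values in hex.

EC BA 8B F0 90 90 B0 CD BB EC 9F 8A

U+CE8B: 3-byte form → EC BA 8B.
U+10430: 4-byte form → F0 90 90 B0.
U+037B: 2-byte form → CD BB.
U+C7CA: 3-byte form → EC 9F 8A.
Concatenated (12 bytes): EC BA 8B F0 90 90 B0 CD BB EC 9F 8A.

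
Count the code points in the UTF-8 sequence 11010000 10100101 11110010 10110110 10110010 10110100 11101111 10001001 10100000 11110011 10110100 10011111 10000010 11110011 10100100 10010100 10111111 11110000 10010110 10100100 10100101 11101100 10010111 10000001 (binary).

Byte at offset 0: 0xD0 = 11010000 → 2-byte char (#1). Advance 2.
Byte at offset 2: 0xF2 = 11110010 → 4-byte char (#2). Advance 4.
Byte at offset 6: 0xEF = 11101111 → 3-byte char (#3). Advance 3.
Byte at offset 9: 0xF3 = 11110011 → 4-byte char (#4). Advance 4.
Byte at offset 13: 0xF3 = 11110011 → 4-byte char (#5). Advance 4.
Byte at offset 17: 0xF0 = 11110000 → 4-byte char (#6). Advance 4.
Byte at offset 21: 0xEC = 11101100 → 3-byte char (#7). Advance 3.
Reached end at offset 24 after 7 code points.

7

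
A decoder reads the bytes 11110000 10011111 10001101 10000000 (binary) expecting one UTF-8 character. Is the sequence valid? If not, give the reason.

Leading byte 0xF0 = 11110000 → 4-byte form.
Continuation bytes 0x9F=10011111, 0x8D=10001101, 0x80=10000000 all match 10xxxxxx.
Decoded value 0x1F340 is ≥ 0x10000 (shortest form) and not a surrogate.

valid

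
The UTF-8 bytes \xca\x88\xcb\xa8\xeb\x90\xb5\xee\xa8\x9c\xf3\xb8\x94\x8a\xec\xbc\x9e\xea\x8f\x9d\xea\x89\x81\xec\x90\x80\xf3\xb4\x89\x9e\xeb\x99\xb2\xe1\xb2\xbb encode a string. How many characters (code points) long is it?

12

Byte at offset 0: 0xCA = 11001010 → 2-byte char (#1). Advance 2.
Byte at offset 2: 0xCB = 11001011 → 2-byte char (#2). Advance 2.
Byte at offset 4: 0xEB = 11101011 → 3-byte char (#3). Advance 3.
Byte at offset 7: 0xEE = 11101110 → 3-byte char (#4). Advance 3.
Byte at offset 10: 0xF3 = 11110011 → 4-byte char (#5). Advance 4.
Byte at offset 14: 0xEC = 11101100 → 3-byte char (#6). Advance 3.
Byte at offset 17: 0xEA = 11101010 → 3-byte char (#7). Advance 3.
Byte at offset 20: 0xEA = 11101010 → 3-byte char (#8). Advance 3.
Byte at offset 23: 0xEC = 11101100 → 3-byte char (#9). Advance 3.
Byte at offset 26: 0xF3 = 11110011 → 4-byte char (#10). Advance 4.
Byte at offset 30: 0xEB = 11101011 → 3-byte char (#11). Advance 3.
Byte at offset 33: 0xE1 = 11100001 → 3-byte char (#12). Advance 3.
Reached end at offset 36 after 12 code points.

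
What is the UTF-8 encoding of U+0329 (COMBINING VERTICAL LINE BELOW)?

CC A9

U+0329 = 0x329 = 809 decimal. In range U+0080–U+07FF → 2-byte form: 110xxxxx 10xxxxxx.
Binary (11 bits): 01100101001.
Split 5+6: 01100 | 101001.
Byte 1: 11001100 = 0xCC.
Byte 2: 10101001 = 0xA9.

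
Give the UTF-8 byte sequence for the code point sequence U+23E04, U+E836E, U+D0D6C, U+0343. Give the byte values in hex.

F0 A3 B8 84 F3 A8 8D AE F3 90 B5 AC CD 83

U+23E04: 4-byte form → F0 A3 B8 84.
U+E836E: 4-byte form → F3 A8 8D AE.
U+D0D6C: 4-byte form → F3 90 B5 AC.
U+0343: 2-byte form → CD 83.
Concatenated (14 bytes): F0 A3 B8 84 F3 A8 8D AE F3 90 B5 AC CD 83.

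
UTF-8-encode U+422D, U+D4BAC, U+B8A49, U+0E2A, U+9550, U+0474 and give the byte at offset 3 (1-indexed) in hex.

1-indexed offset 3 is 0-indexed offset 2.
U+422D → 3-byte form E4 88 AD at offsets 0–2.
Offset 2 falls in char 1's range; it's byte 3 of E4 88 AD = 0xAD.

0xAD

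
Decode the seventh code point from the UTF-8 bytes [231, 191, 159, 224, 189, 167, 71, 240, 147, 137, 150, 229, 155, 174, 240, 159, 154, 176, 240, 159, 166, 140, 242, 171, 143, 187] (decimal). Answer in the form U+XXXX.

U+1F98C

Offset 0: leading byte 0xE7 = 11100111 → 3-byte char #1 = E7 BF 9F.
Offset 3: leading byte 0xE0 = 11100000 → 3-byte char #2 = E0 BD A7.
Offset 6: leading byte 0x47 = 01000111 → 1-byte char #3 = 47.
Offset 7: leading byte 0xF0 = 11110000 → 4-byte char #4 = F0 93 89 96.
Offset 11: leading byte 0xE5 = 11100101 → 3-byte char #5 = E5 9B AE.
Offset 14: leading byte 0xF0 = 11110000 → 4-byte char #6 = F0 9F 9A B0.
Offset 18: leading byte 0xF0 = 11110000 → 4-byte char #7 = F0 9F A6 8C.
Leading byte 0xF0 = 11110000 matches 11110xxx → 4-byte sequence.
Byte 1: 0xF0 = 11110000, payload 000 (3 bits).
Byte 2: 0x9F = 10011111 (10xxxxxx ✓), payload 011111.
Byte 3: 0xA6 = 10100110 (10xxxxxx ✓), payload 100110.
Byte 4: 0x8C = 10001100 (10xxxxxx ✓), payload 001100.
Concatenate: 000011111100110001100 = 0x1F98C (21 bits → U+1F98C).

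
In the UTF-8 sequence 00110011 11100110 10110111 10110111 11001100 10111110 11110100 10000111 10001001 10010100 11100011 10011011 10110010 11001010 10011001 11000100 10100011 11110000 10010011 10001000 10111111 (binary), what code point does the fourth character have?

Offset 0: leading byte 0x33 = 00110011 → 1-byte char #1 = 33.
Offset 1: leading byte 0xE6 = 11100110 → 3-byte char #2 = E6 B7 B7.
Offset 4: leading byte 0xCC = 11001100 → 2-byte char #3 = CC BE.
Offset 6: leading byte 0xF4 = 11110100 → 4-byte char #4 = F4 87 89 94.
Leading byte 0xF4 = 11110100 matches 11110xxx → 4-byte sequence.
Byte 1: 0xF4 = 11110100, payload 100 (3 bits).
Byte 2: 0x87 = 10000111 (10xxxxxx ✓), payload 000111.
Byte 3: 0x89 = 10001001 (10xxxxxx ✓), payload 001001.
Byte 4: 0x94 = 10010100 (10xxxxxx ✓), payload 010100.
Concatenate: 100000111001001010100 = 0x107254 (21 bits → U+107254).

U+107254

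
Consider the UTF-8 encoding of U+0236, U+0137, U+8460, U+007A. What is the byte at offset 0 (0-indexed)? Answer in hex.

U+0236 → 2-byte form C8 B6 at offsets 0–1.
Offset 0 falls in char 1's range; it's byte 1 of C8 B6 = 0xC8.

0xC8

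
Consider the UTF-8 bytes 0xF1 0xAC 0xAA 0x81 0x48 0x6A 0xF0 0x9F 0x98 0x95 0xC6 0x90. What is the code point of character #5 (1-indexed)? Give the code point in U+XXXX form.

U+0190

Offset 0: leading byte 0xF1 = 11110001 → 4-byte char #1 = F1 AC AA 81.
Offset 4: leading byte 0x48 = 01001000 → 1-byte char #2 = 48.
Offset 5: leading byte 0x6A = 01101010 → 1-byte char #3 = 6A.
Offset 6: leading byte 0xF0 = 11110000 → 4-byte char #4 = F0 9F 98 95.
Offset 10: leading byte 0xC6 = 11000110 → 2-byte char #5 = C6 90.
Leading byte 0xC6 = 11000110 matches 110xxxxx → 2-byte sequence.
Byte 1: 0xC6 = 11000110, payload 00110 (5 bits).
Byte 2: 0x90 = 10010000 (10xxxxxx ✓), payload 010000.
Concatenate: 00110010000 = 0x190 (11 bits → U+0190).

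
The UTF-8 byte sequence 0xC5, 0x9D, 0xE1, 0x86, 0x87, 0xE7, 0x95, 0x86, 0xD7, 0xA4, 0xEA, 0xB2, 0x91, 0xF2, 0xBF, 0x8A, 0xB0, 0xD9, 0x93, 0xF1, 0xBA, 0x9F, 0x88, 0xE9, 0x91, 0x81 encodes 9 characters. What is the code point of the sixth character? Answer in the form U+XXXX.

Offset 0: leading byte 0xC5 = 11000101 → 2-byte char #1 = C5 9D.
Offset 2: leading byte 0xE1 = 11100001 → 3-byte char #2 = E1 86 87.
Offset 5: leading byte 0xE7 = 11100111 → 3-byte char #3 = E7 95 86.
Offset 8: leading byte 0xD7 = 11010111 → 2-byte char #4 = D7 A4.
Offset 10: leading byte 0xEA = 11101010 → 3-byte char #5 = EA B2 91.
Offset 13: leading byte 0xF2 = 11110010 → 4-byte char #6 = F2 BF 8A B0.
Leading byte 0xF2 = 11110010 matches 11110xxx → 4-byte sequence.
Byte 1: 0xF2 = 11110010, payload 010 (3 bits).
Byte 2: 0xBF = 10111111 (10xxxxxx ✓), payload 111111.
Byte 3: 0x8A = 10001010 (10xxxxxx ✓), payload 001010.
Byte 4: 0xB0 = 10110000 (10xxxxxx ✓), payload 110000.
Concatenate: 010111111001010110000 = 0xBF2B0 (21 bits → U+BF2B0).

U+BF2B0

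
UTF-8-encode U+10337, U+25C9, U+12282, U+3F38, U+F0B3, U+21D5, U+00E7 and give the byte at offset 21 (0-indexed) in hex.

0xA7

U+10337 → 4-byte form F0 90 8C B7 at offsets 0–3.
U+25C9 → 3-byte form E2 97 89 at offsets 4–6.
U+12282 → 4-byte form F0 92 8A 82 at offsets 7–10.
U+3F38 → 3-byte form E3 BC B8 at offsets 11–13.
U+F0B3 → 3-byte form EF 82 B3 at offsets 14–16.
U+21D5 → 3-byte form E2 87 95 at offsets 17–19.
U+00E7 → 2-byte form C3 A7 at offsets 20–21.
Offset 21 falls in char 7's range; it's byte 2 of C3 A7 = 0xA7.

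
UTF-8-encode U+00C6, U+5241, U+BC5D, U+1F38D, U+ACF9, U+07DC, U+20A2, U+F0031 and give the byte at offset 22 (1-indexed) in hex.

1-indexed offset 22 is 0-indexed offset 21.
U+00C6 → 2-byte form C3 86 at offsets 0–1.
U+5241 → 3-byte form E5 89 81 at offsets 2–4.
U+BC5D → 3-byte form EB B1 9D at offsets 5–7.
U+1F38D → 4-byte form F0 9F 8E 8D at offsets 8–11.
U+ACF9 → 3-byte form EA B3 B9 at offsets 12–14.
U+07DC → 2-byte form DF 9C at offsets 15–16.
U+20A2 → 3-byte form E2 82 A2 at offsets 17–19.
U+F0031 → 4-byte form F3 B0 80 B1 at offsets 20–23.
Offset 21 falls in char 8's range; it's byte 2 of F3 B0 80 B1 = 0xB0.

0xB0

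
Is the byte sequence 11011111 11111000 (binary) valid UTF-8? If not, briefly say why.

invalid (non-continuation byte where continuation expected)

Leading byte 0xDF = 11011111 → 2-byte form.
Byte 2 is 0xF8 = 11111000, which is not 10xxxxxx — expected a continuation byte.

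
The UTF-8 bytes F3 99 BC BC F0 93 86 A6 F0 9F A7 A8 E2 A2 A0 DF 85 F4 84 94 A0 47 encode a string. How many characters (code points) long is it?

Byte at offset 0: 0xF3 = 11110011 → 4-byte char (#1). Advance 4.
Byte at offset 4: 0xF0 = 11110000 → 4-byte char (#2). Advance 4.
Byte at offset 8: 0xF0 = 11110000 → 4-byte char (#3). Advance 4.
Byte at offset 12: 0xE2 = 11100010 → 3-byte char (#4). Advance 3.
Byte at offset 15: 0xDF = 11011111 → 2-byte char (#5). Advance 2.
Byte at offset 17: 0xF4 = 11110100 → 4-byte char (#6). Advance 4.
Byte at offset 21: 0x47 = 01000111 → 1-byte char (#7). Advance 1.
Reached end at offset 22 after 7 code points.

7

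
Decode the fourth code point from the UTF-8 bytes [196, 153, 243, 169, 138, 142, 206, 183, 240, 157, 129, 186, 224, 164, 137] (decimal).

U+1D07A

Offset 0: leading byte 0xC4 = 11000100 → 2-byte char #1 = C4 99.
Offset 2: leading byte 0xF3 = 11110011 → 4-byte char #2 = F3 A9 8A 8E.
Offset 6: leading byte 0xCE = 11001110 → 2-byte char #3 = CE B7.
Offset 8: leading byte 0xF0 = 11110000 → 4-byte char #4 = F0 9D 81 BA.
Leading byte 0xF0 = 11110000 matches 11110xxx → 4-byte sequence.
Byte 1: 0xF0 = 11110000, payload 000 (3 bits).
Byte 2: 0x9D = 10011101 (10xxxxxx ✓), payload 011101.
Byte 3: 0x81 = 10000001 (10xxxxxx ✓), payload 000001.
Byte 4: 0xBA = 10111010 (10xxxxxx ✓), payload 111010.
Concatenate: 000011101000001111010 = 0x1D07A (21 bits → U+1D07A).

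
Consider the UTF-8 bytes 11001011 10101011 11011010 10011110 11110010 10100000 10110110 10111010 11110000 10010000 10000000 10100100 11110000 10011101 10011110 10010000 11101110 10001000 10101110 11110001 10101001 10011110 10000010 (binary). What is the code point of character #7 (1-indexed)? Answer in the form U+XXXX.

Offset 0: leading byte 0xCB = 11001011 → 2-byte char #1 = CB AB.
Offset 2: leading byte 0xDA = 11011010 → 2-byte char #2 = DA 9E.
Offset 4: leading byte 0xF2 = 11110010 → 4-byte char #3 = F2 A0 B6 BA.
Offset 8: leading byte 0xF0 = 11110000 → 4-byte char #4 = F0 90 80 A4.
Offset 12: leading byte 0xF0 = 11110000 → 4-byte char #5 = F0 9D 9E 90.
Offset 16: leading byte 0xEE = 11101110 → 3-byte char #6 = EE 88 AE.
Offset 19: leading byte 0xF1 = 11110001 → 4-byte char #7 = F1 A9 9E 82.
Leading byte 0xF1 = 11110001 matches 11110xxx → 4-byte sequence.
Byte 1: 0xF1 = 11110001, payload 001 (3 bits).
Byte 2: 0xA9 = 10101001 (10xxxxxx ✓), payload 101001.
Byte 3: 0x9E = 10011110 (10xxxxxx ✓), payload 011110.
Byte 4: 0x82 = 10000010 (10xxxxxx ✓), payload 000010.
Concatenate: 001101001011110000010 = 0x69782 (21 bits → U+69782).

U+69782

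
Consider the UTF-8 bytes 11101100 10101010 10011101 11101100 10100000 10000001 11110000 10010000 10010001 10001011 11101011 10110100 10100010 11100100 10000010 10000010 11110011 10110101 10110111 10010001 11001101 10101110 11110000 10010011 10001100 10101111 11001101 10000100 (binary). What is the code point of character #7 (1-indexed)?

Offset 0: leading byte 0xEC = 11101100 → 3-byte char #1 = EC AA 9D.
Offset 3: leading byte 0xEC = 11101100 → 3-byte char #2 = EC A0 81.
Offset 6: leading byte 0xF0 = 11110000 → 4-byte char #3 = F0 90 91 8B.
Offset 10: leading byte 0xEB = 11101011 → 3-byte char #4 = EB B4 A2.
Offset 13: leading byte 0xE4 = 11100100 → 3-byte char #5 = E4 82 82.
Offset 16: leading byte 0xF3 = 11110011 → 4-byte char #6 = F3 B5 B7 91.
Offset 20: leading byte 0xCD = 11001101 → 2-byte char #7 = CD AE.
Leading byte 0xCD = 11001101 matches 110xxxxx → 2-byte sequence.
Byte 1: 0xCD = 11001101, payload 01101 (5 bits).
Byte 2: 0xAE = 10101110 (10xxxxxx ✓), payload 101110.
Concatenate: 01101101110 = 0x36E (11 bits → U+036E).

U+036E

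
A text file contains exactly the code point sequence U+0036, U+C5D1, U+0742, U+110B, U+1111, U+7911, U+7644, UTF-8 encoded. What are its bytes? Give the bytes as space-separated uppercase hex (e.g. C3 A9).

36 EC 97 91 DD 82 E1 84 8B E1 84 91 E7 A4 91 E7 99 84

U+0036: 1-byte form → 36.
U+C5D1: 3-byte form → EC 97 91.
U+0742: 2-byte form → DD 82.
U+110B: 3-byte form → E1 84 8B.
U+1111: 3-byte form → E1 84 91.
U+7911: 3-byte form → E7 A4 91.
U+7644: 3-byte form → E7 99 84.
Concatenated (18 bytes): 36 EC 97 91 DD 82 E1 84 8B E1 84 91 E7 A4 91 E7 99 84.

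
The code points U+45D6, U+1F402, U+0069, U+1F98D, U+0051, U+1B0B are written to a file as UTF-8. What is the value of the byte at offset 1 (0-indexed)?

U+45D6 → 3-byte form E4 97 96 at offsets 0–2.
Offset 1 falls in char 1's range; it's byte 2 of E4 97 96 = 0x97.

0x97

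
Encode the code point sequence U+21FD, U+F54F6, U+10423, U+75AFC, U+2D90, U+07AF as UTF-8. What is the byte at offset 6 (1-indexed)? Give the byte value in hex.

1-indexed offset 6 is 0-indexed offset 5.
U+21FD → 3-byte form E2 87 BD at offsets 0–2.
U+F54F6 → 4-byte form F3 B5 93 B6 at offsets 3–6.
Offset 5 falls in char 2's range; it's byte 3 of F3 B5 93 B6 = 0x93.

0x93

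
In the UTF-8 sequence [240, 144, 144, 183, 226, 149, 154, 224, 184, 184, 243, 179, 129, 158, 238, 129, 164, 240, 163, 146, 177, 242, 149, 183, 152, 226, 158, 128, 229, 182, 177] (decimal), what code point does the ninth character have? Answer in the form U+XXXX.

Offset 0: leading byte 0xF0 = 11110000 → 4-byte char #1 = F0 90 90 B7.
Offset 4: leading byte 0xE2 = 11100010 → 3-byte char #2 = E2 95 9A.
Offset 7: leading byte 0xE0 = 11100000 → 3-byte char #3 = E0 B8 B8.
Offset 10: leading byte 0xF3 = 11110011 → 4-byte char #4 = F3 B3 81 9E.
Offset 14: leading byte 0xEE = 11101110 → 3-byte char #5 = EE 81 A4.
Offset 17: leading byte 0xF0 = 11110000 → 4-byte char #6 = F0 A3 92 B1.
Offset 21: leading byte 0xF2 = 11110010 → 4-byte char #7 = F2 95 B7 98.
Offset 25: leading byte 0xE2 = 11100010 → 3-byte char #8 = E2 9E 80.
Offset 28: leading byte 0xE5 = 11100101 → 3-byte char #9 = E5 B6 B1.
Leading byte 0xE5 = 11100101 matches 1110xxxx → 3-byte sequence.
Byte 1: 0xE5 = 11100101, payload 0101 (4 bits).
Byte 2: 0xB6 = 10110110 (10xxxxxx ✓), payload 110110.
Byte 3: 0xB1 = 10110001 (10xxxxxx ✓), payload 110001.
Concatenate: 0101110110110001 = 0x5DB1 (16 bits → U+5DB1).

U+5DB1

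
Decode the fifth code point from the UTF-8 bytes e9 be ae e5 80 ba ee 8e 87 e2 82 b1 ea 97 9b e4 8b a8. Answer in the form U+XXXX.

U+A5DB

Offset 0: leading byte 0xE9 = 11101001 → 3-byte char #1 = E9 BE AE.
Offset 3: leading byte 0xE5 = 11100101 → 3-byte char #2 = E5 80 BA.
Offset 6: leading byte 0xEE = 11101110 → 3-byte char #3 = EE 8E 87.
Offset 9: leading byte 0xE2 = 11100010 → 3-byte char #4 = E2 82 B1.
Offset 12: leading byte 0xEA = 11101010 → 3-byte char #5 = EA 97 9B.
Leading byte 0xEA = 11101010 matches 1110xxxx → 3-byte sequence.
Byte 1: 0xEA = 11101010, payload 1010 (4 bits).
Byte 2: 0x97 = 10010111 (10xxxxxx ✓), payload 010111.
Byte 3: 0x9B = 10011011 (10xxxxxx ✓), payload 011011.
Concatenate: 1010010111011011 = 0xA5DB (16 bits → U+A5DB).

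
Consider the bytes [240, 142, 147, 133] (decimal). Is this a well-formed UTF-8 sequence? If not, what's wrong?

invalid (overlong encoding)

Leading byte 0xF0 = 11110000 → 4-byte form.
Continuation bytes all match 10xxxxxx. Payload decodes to 0xE4C5.
But 0xE4C5 < 0x10000, the minimum for a 4-byte sequence — this is an overlong encoding.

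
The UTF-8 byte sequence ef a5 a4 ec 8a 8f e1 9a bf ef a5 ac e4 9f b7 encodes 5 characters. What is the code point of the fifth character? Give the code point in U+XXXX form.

Offset 0: leading byte 0xEF = 11101111 → 3-byte char #1 = EF A5 A4.
Offset 3: leading byte 0xEC = 11101100 → 3-byte char #2 = EC 8A 8F.
Offset 6: leading byte 0xE1 = 11100001 → 3-byte char #3 = E1 9A BF.
Offset 9: leading byte 0xEF = 11101111 → 3-byte char #4 = EF A5 AC.
Offset 12: leading byte 0xE4 = 11100100 → 3-byte char #5 = E4 9F B7.
Leading byte 0xE4 = 11100100 matches 1110xxxx → 3-byte sequence.
Byte 1: 0xE4 = 11100100, payload 0100 (4 bits).
Byte 2: 0x9F = 10011111 (10xxxxxx ✓), payload 011111.
Byte 3: 0xB7 = 10110111 (10xxxxxx ✓), payload 110111.
Concatenate: 0100011111110111 = 0x47F7 (16 bits → U+47F7).

U+47F7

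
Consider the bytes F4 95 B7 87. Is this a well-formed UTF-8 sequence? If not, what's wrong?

invalid (encodes a value above U+10FFFF)

Leading byte 0xF4 = 11110100 → 4-byte form.
Payload = 0x115DC7, which exceeds U+10FFFF, the maximum Unicode code point. (Leading bytes F5–FF, or F4 followed by ≥ 0x90, are invalid.)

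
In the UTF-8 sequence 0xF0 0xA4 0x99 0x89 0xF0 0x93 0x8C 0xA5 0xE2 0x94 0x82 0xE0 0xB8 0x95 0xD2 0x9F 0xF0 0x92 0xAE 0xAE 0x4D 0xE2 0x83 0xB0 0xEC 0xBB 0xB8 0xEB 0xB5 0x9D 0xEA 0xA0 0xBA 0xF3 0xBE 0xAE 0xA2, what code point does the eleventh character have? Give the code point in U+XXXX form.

Offset 0: leading byte 0xF0 = 11110000 → 4-byte char #1 = F0 A4 99 89.
Offset 4: leading byte 0xF0 = 11110000 → 4-byte char #2 = F0 93 8C A5.
Offset 8: leading byte 0xE2 = 11100010 → 3-byte char #3 = E2 94 82.
Offset 11: leading byte 0xE0 = 11100000 → 3-byte char #4 = E0 B8 95.
Offset 14: leading byte 0xD2 = 11010010 → 2-byte char #5 = D2 9F.
Offset 16: leading byte 0xF0 = 11110000 → 4-byte char #6 = F0 92 AE AE.
Offset 20: leading byte 0x4D = 01001101 → 1-byte char #7 = 4D.
Offset 21: leading byte 0xE2 = 11100010 → 3-byte char #8 = E2 83 B0.
Offset 24: leading byte 0xEC = 11101100 → 3-byte char #9 = EC BB B8.
Offset 27: leading byte 0xEB = 11101011 → 3-byte char #10 = EB B5 9D.
Offset 30: leading byte 0xEA = 11101010 → 3-byte char #11 = EA A0 BA.
Leading byte 0xEA = 11101010 matches 1110xxxx → 3-byte sequence.
Byte 1: 0xEA = 11101010, payload 1010 (4 bits).
Byte 2: 0xA0 = 10100000 (10xxxxxx ✓), payload 100000.
Byte 3: 0xBA = 10111010 (10xxxxxx ✓), payload 111010.
Concatenate: 1010100000111010 = 0xA83A (16 bits → U+A83A).

U+A83A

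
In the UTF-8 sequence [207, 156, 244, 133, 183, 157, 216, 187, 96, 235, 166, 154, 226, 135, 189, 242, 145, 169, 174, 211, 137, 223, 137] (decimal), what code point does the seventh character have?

Offset 0: leading byte 0xCF = 11001111 → 2-byte char #1 = CF 9C.
Offset 2: leading byte 0xF4 = 11110100 → 4-byte char #2 = F4 85 B7 9D.
Offset 6: leading byte 0xD8 = 11011000 → 2-byte char #3 = D8 BB.
Offset 8: leading byte 0x60 = 01100000 → 1-byte char #4 = 60.
Offset 9: leading byte 0xEB = 11101011 → 3-byte char #5 = EB A6 9A.
Offset 12: leading byte 0xE2 = 11100010 → 3-byte char #6 = E2 87 BD.
Offset 15: leading byte 0xF2 = 11110010 → 4-byte char #7 = F2 91 A9 AE.
Leading byte 0xF2 = 11110010 matches 11110xxx → 4-byte sequence.
Byte 1: 0xF2 = 11110010, payload 010 (3 bits).
Byte 2: 0x91 = 10010001 (10xxxxxx ✓), payload 010001.
Byte 3: 0xA9 = 10101001 (10xxxxxx ✓), payload 101001.
Byte 4: 0xAE = 10101110 (10xxxxxx ✓), payload 101110.
Concatenate: 010010001101001101110 = 0x91A6E (21 bits → U+91A6E).

U+91A6E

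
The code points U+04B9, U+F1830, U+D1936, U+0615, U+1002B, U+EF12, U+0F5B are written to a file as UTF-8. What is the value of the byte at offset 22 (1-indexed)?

0x9B

1-indexed offset 22 is 0-indexed offset 21.
U+04B9 → 2-byte form D2 B9 at offsets 0–1.
U+F1830 → 4-byte form F3 B1 A0 B0 at offsets 2–5.
U+D1936 → 4-byte form F3 91 A4 B6 at offsets 6–9.
U+0615 → 2-byte form D8 95 at offsets 10–11.
U+1002B → 4-byte form F0 90 80 AB at offsets 12–15.
U+EF12 → 3-byte form EE BC 92 at offsets 16–18.
U+0F5B → 3-byte form E0 BD 9B at offsets 19–21.
Offset 21 falls in char 7's range; it's byte 3 of E0 BD 9B = 0x9B.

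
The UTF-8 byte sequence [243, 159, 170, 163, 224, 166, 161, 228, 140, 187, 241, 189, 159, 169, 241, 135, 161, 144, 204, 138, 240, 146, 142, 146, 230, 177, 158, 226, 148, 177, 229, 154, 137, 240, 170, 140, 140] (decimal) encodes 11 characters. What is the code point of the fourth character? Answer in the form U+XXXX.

Offset 0: leading byte 0xF3 = 11110011 → 4-byte char #1 = F3 9F AA A3.
Offset 4: leading byte 0xE0 = 11100000 → 3-byte char #2 = E0 A6 A1.
Offset 7: leading byte 0xE4 = 11100100 → 3-byte char #3 = E4 8C BB.
Offset 10: leading byte 0xF1 = 11110001 → 4-byte char #4 = F1 BD 9F A9.
Leading byte 0xF1 = 11110001 matches 11110xxx → 4-byte sequence.
Byte 1: 0xF1 = 11110001, payload 001 (3 bits).
Byte 2: 0xBD = 10111101 (10xxxxxx ✓), payload 111101.
Byte 3: 0x9F = 10011111 (10xxxxxx ✓), payload 011111.
Byte 4: 0xA9 = 10101001 (10xxxxxx ✓), payload 101001.
Concatenate: 001111101011111101001 = 0x7D7E9 (21 bits → U+7D7E9).

U+7D7E9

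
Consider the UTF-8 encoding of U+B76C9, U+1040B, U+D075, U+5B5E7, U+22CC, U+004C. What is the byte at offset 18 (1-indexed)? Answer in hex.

1-indexed offset 18 is 0-indexed offset 17.
U+B76C9 → 4-byte form F2 B7 9B 89 at offsets 0–3.
U+1040B → 4-byte form F0 90 90 8B at offsets 4–7.
U+D075 → 3-byte form ED 81 B5 at offsets 8–10.
U+5B5E7 → 4-byte form F1 9B 97 A7 at offsets 11–14.
U+22CC → 3-byte form E2 8B 8C at offsets 15–17.
Offset 17 falls in char 5's range; it's byte 3 of E2 8B 8C = 0x8C.

0x8C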